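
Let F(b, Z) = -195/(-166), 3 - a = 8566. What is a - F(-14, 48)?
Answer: -1421653/166 ≈ -8564.2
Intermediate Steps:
a = -8563 (a = 3 - 1*8566 = 3 - 8566 = -8563)
F(b, Z) = 195/166 (F(b, Z) = -195*(-1/166) = 195/166)
a - F(-14, 48) = -8563 - 1*195/166 = -8563 - 195/166 = -1421653/166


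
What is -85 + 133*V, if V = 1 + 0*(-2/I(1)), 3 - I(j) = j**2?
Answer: 48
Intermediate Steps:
I(j) = 3 - j**2
V = 1 (V = 1 + 0*(-2/(3 - 1*1**2)) = 1 + 0*(-2/(3 - 1*1)) = 1 + 0*(-2/(3 - 1)) = 1 + 0*(-2/2) = 1 + 0*(-2*1/2) = 1 + 0*(-1) = 1 + 0 = 1)
-85 + 133*V = -85 + 133*1 = -85 + 133 = 48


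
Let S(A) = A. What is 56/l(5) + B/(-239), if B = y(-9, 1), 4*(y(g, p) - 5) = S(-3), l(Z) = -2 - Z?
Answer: -7665/956 ≈ -8.0178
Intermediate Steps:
y(g, p) = 17/4 (y(g, p) = 5 + (¼)*(-3) = 5 - ¾ = 17/4)
B = 17/4 ≈ 4.2500
56/l(5) + B/(-239) = 56/(-2 - 1*5) + (17/4)/(-239) = 56/(-2 - 5) + (17/4)*(-1/239) = 56/(-7) - 17/956 = 56*(-⅐) - 17/956 = -8 - 17/956 = -7665/956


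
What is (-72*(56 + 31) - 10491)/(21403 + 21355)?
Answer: -16755/42758 ≈ -0.39186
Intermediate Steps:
(-72*(56 + 31) - 10491)/(21403 + 21355) = (-72*87 - 10491)/42758 = (-6264 - 10491)*(1/42758) = -16755*1/42758 = -16755/42758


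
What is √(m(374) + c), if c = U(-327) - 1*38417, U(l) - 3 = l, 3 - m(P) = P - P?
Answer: I*√38738 ≈ 196.82*I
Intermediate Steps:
m(P) = 3 (m(P) = 3 - (P - P) = 3 - 1*0 = 3 + 0 = 3)
U(l) = 3 + l
c = -38741 (c = (3 - 327) - 1*38417 = -324 - 38417 = -38741)
√(m(374) + c) = √(3 - 38741) = √(-38738) = I*√38738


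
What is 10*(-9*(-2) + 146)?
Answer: 1640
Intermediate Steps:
10*(-9*(-2) + 146) = 10*(18 + 146) = 10*164 = 1640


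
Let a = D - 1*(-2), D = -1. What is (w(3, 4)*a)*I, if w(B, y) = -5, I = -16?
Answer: 80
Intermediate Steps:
a = 1 (a = -1 - 1*(-2) = -1 + 2 = 1)
(w(3, 4)*a)*I = -5*1*(-16) = -5*(-16) = 80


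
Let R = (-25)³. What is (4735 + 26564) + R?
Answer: 15674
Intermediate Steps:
R = -15625
(4735 + 26564) + R = (4735 + 26564) - 15625 = 31299 - 15625 = 15674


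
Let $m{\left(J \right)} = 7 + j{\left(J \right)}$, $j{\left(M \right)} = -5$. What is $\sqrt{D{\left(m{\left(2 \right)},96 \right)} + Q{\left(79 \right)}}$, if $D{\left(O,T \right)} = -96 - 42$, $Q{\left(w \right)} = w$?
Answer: $i \sqrt{59} \approx 7.6811 i$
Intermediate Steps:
$m{\left(J \right)} = 2$ ($m{\left(J \right)} = 7 - 5 = 2$)
$D{\left(O,T \right)} = -138$
$\sqrt{D{\left(m{\left(2 \right)},96 \right)} + Q{\left(79 \right)}} = \sqrt{-138 + 79} = \sqrt{-59} = i \sqrt{59}$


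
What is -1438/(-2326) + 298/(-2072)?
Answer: 571597/1204868 ≈ 0.47441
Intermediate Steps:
-1438/(-2326) + 298/(-2072) = -1438*(-1/2326) + 298*(-1/2072) = 719/1163 - 149/1036 = 571597/1204868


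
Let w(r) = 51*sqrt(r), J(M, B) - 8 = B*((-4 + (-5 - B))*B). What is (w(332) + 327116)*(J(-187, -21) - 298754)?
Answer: -95993498664 - 29932308*sqrt(83) ≈ -9.6266e+10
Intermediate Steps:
J(M, B) = 8 + B**2*(-9 - B) (J(M, B) = 8 + B*((-4 + (-5 - B))*B) = 8 + B*((-9 - B)*B) = 8 + B*(B*(-9 - B)) = 8 + B**2*(-9 - B))
(w(332) + 327116)*(J(-187, -21) - 298754) = (51*sqrt(332) + 327116)*((8 - 1*(-21)**3 - 9*(-21)**2) - 298754) = (51*(2*sqrt(83)) + 327116)*((8 - 1*(-9261) - 9*441) - 298754) = (102*sqrt(83) + 327116)*((8 + 9261 - 3969) - 298754) = (327116 + 102*sqrt(83))*(5300 - 298754) = (327116 + 102*sqrt(83))*(-293454) = -95993498664 - 29932308*sqrt(83)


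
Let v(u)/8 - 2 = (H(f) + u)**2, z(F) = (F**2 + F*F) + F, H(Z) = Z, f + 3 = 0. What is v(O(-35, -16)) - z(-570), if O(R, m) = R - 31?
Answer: -611126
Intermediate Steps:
f = -3 (f = -3 + 0 = -3)
O(R, m) = -31 + R
z(F) = F + 2*F**2 (z(F) = (F**2 + F**2) + F = 2*F**2 + F = F + 2*F**2)
v(u) = 16 + 8*(-3 + u)**2
v(O(-35, -16)) - z(-570) = (16 + 8*(-3 + (-31 - 35))**2) - (-570)*(1 + 2*(-570)) = (16 + 8*(-3 - 66)**2) - (-570)*(1 - 1140) = (16 + 8*(-69)**2) - (-570)*(-1139) = (16 + 8*4761) - 1*649230 = (16 + 38088) - 649230 = 38104 - 649230 = -611126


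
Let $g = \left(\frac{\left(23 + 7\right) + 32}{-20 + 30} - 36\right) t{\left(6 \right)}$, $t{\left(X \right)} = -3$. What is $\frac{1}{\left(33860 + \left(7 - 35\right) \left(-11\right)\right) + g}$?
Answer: $\frac{5}{171287} \approx 2.9191 \cdot 10^{-5}$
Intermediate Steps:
$g = \frac{447}{5}$ ($g = \left(\frac{\left(23 + 7\right) + 32}{-20 + 30} - 36\right) \left(-3\right) = \left(\frac{30 + 32}{10} - 36\right) \left(-3\right) = \left(62 \cdot \frac{1}{10} - 36\right) \left(-3\right) = \left(\frac{31}{5} - 36\right) \left(-3\right) = \left(- \frac{149}{5}\right) \left(-3\right) = \frac{447}{5} \approx 89.4$)
$\frac{1}{\left(33860 + \left(7 - 35\right) \left(-11\right)\right) + g} = \frac{1}{\left(33860 + \left(7 - 35\right) \left(-11\right)\right) + \frac{447}{5}} = \frac{1}{\left(33860 - -308\right) + \frac{447}{5}} = \frac{1}{\left(33860 + 308\right) + \frac{447}{5}} = \frac{1}{34168 + \frac{447}{5}} = \frac{1}{\frac{171287}{5}} = \frac{5}{171287}$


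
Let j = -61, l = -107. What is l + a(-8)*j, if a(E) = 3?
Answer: -290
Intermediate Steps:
l + a(-8)*j = -107 + 3*(-61) = -107 - 183 = -290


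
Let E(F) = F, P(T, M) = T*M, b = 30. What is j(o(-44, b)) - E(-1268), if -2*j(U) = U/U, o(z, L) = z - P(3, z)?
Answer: 2535/2 ≈ 1267.5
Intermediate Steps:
P(T, M) = M*T
o(z, L) = -2*z (o(z, L) = z - z*3 = z - 3*z = -2*z)
j(U) = -1/2 (j(U) = -U/(2*U) = -1/2*1 = -1/2)
j(o(-44, b)) - E(-1268) = -1/2 - 1*(-1268) = -1/2 + 1268 = 2535/2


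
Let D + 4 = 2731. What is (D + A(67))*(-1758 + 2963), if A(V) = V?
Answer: 3366770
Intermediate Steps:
D = 2727 (D = -4 + 2731 = 2727)
(D + A(67))*(-1758 + 2963) = (2727 + 67)*(-1758 + 2963) = 2794*1205 = 3366770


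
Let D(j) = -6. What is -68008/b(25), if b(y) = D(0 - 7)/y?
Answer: 850100/3 ≈ 2.8337e+5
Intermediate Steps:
b(y) = -6/y
-68008/b(25) = -68008/((-6/25)) = -68008/((-6*1/25)) = -68008/(-6/25) = -68008*(-25/6) = 850100/3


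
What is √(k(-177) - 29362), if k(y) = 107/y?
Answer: I*√919901037/177 ≈ 171.36*I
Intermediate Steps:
√(k(-177) - 29362) = √(107/(-177) - 29362) = √(107*(-1/177) - 29362) = √(-107/177 - 29362) = √(-5197181/177) = I*√919901037/177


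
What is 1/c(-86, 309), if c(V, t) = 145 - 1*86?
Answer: 1/59 ≈ 0.016949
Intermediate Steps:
c(V, t) = 59 (c(V, t) = 145 - 86 = 59)
1/c(-86, 309) = 1/59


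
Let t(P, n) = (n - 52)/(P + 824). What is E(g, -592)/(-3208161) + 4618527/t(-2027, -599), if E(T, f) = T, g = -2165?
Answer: 5941608258207452/696170937 ≈ 8.5347e+6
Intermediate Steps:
t(P, n) = (-52 + n)/(824 + P)
E(g, -592)/(-3208161) + 4618527/t(-2027, -599) = -2165/(-3208161) + 4618527/(((-52 - 599)/(824 - 2027))) = -2165*(-1/3208161) + 4618527/((-651/(-1203))) = 2165/3208161 + 4618527/((-1/1203*(-651))) = 2165/3208161 + 4618527/(217/401) = 2165/3208161 + 4618527*(401/217) = 2165/3208161 + 1852029327/217 = 5941608258207452/696170937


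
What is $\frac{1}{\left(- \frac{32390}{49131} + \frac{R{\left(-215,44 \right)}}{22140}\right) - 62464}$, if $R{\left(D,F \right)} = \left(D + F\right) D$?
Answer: $- \frac{8057484}{503294612527} \approx -1.6009 \cdot 10^{-5}$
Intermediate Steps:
$R{\left(D,F \right)} = D \left(D + F\right)$
$\frac{1}{\left(- \frac{32390}{49131} + \frac{R{\left(-215,44 \right)}}{22140}\right) - 62464} = \frac{1}{\left(- \frac{32390}{49131} + \frac{\left(-215\right) \left(-215 + 44\right)}{22140}\right) - 62464} = \frac{1}{\left(\left(-32390\right) \frac{1}{49131} + \left(-215\right) \left(-171\right) \frac{1}{22140}\right) - 62464} = \frac{1}{\left(- \frac{32390}{49131} + 36765 \cdot \frac{1}{22140}\right) - 62464} = \frac{1}{\left(- \frac{32390}{49131} + \frac{817}{492}\right) - 62464} = \frac{1}{\frac{8068049}{8057484} - 62464} = \frac{1}{- \frac{503294612527}{8057484}} = - \frac{8057484}{503294612527}$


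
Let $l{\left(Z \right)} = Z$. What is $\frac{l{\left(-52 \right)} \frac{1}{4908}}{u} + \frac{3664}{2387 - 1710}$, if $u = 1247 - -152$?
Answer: $\frac{6289514671}{1162119921} \approx 5.4121$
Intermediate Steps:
$u = 1399$ ($u = 1247 + 152 = 1399$)
$\frac{l{\left(-52 \right)} \frac{1}{4908}}{u} + \frac{3664}{2387 - 1710} = \frac{\left(-52\right) \frac{1}{4908}}{1399} + \frac{3664}{2387 - 1710} = \left(-52\right) \frac{1}{4908} \cdot \frac{1}{1399} + \frac{3664}{677} = \left(- \frac{13}{1227}\right) \frac{1}{1399} + 3664 \cdot \frac{1}{677} = - \frac{13}{1716573} + \frac{3664}{677} = \frac{6289514671}{1162119921}$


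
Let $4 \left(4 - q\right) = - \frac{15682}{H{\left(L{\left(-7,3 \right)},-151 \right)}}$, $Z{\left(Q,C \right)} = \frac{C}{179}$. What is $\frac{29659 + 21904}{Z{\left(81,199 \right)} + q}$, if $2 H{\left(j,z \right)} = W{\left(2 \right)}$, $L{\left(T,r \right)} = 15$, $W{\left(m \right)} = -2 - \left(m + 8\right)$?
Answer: $- \frac{110757324}{1392559} \approx -79.535$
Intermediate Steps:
$W{\left(m \right)} = -10 - m$ ($W{\left(m \right)} = -2 - \left(8 + m\right) = -10 - m$)
$Z{\left(Q,C \right)} = \frac{C}{179}$ ($Z{\left(Q,C \right)} = C \frac{1}{179} = \frac{C}{179}$)
$H{\left(j,z \right)} = -6$ ($H{\left(j,z \right)} = \frac{-10 - 2}{2} = \frac{1}{2} \left(-12\right) = -6$)
$q = - \frac{7793}{12}$ ($q = 4 - \frac{\left(-15682\right) \frac{1}{-6}}{4} = 4 - \frac{\left(-15682\right) \left(- \frac{1}{6}\right)}{4} = 4 - \frac{7841}{12} = - \frac{7793}{12} \approx -649.42$)
$\frac{29659 + 21904}{Z{\left(81,199 \right)} + q} = \frac{29659 + 21904}{\frac{1}{179} \cdot 199 - \frac{7793}{12}} = \frac{51563}{\frac{199}{179} - \frac{7793}{12}} = \frac{51563}{- \frac{1392559}{2148}} = 51563 \left(- \frac{2148}{1392559}\right) = - \frac{110757324}{1392559}$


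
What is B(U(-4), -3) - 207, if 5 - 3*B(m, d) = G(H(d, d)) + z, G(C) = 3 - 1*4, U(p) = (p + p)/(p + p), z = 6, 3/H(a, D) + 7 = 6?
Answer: -207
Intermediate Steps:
H(a, D) = -3 (H(a, D) = 3/(-7 + 6) = 3/(-1) = 3*(-1) = -3)
U(p) = 1 (U(p) = (2*p)/((2*p)) = (2*p)*(1/(2*p)) = 1)
G(C) = -1 (G(C) = 3 - 4 = -1)
B(m, d) = 0 (B(m, d) = 5/3 - (-1 + 6)/3 = 5/3 - 1/3*5 = 5/3 - 5/3 = 0)
B(U(-4), -3) - 207 = 0 - 207 = -207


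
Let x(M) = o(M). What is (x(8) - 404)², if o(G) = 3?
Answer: 160801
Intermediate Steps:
x(M) = 3
(x(8) - 404)² = (3 - 404)² = (-401)² = 160801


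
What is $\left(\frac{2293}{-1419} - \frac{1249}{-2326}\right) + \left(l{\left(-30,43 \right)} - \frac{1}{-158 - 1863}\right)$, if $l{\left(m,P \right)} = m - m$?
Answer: $- \frac{167299031}{155127918} \approx -1.0785$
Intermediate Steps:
$l{\left(m,P \right)} = 0$
$\left(\frac{2293}{-1419} - \frac{1249}{-2326}\right) + \left(l{\left(-30,43 \right)} - \frac{1}{-158 - 1863}\right) = \left(\frac{2293}{-1419} - \frac{1249}{-2326}\right) + \left(0 - \frac{1}{-158 - 1863}\right) = \left(2293 \left(- \frac{1}{1419}\right) - - \frac{1249}{2326}\right) + \left(0 - \frac{1}{-2021}\right) = \left(- \frac{2293}{1419} + \frac{1249}{2326}\right) + \left(0 - - \frac{1}{2021}\right) = - \frac{3561187}{3300594} + \left(0 + \frac{1}{2021}\right) = - \frac{3561187}{3300594} + \frac{1}{2021} = - \frac{167299031}{155127918}$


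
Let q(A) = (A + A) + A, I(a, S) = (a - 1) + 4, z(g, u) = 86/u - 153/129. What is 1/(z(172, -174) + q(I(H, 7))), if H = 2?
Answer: 3741/49829 ≈ 0.075077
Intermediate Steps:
z(g, u) = -51/43 + 86/u (z(g, u) = 86/u - 153*1/129 = 86/u - 51/43 = -51/43 + 86/u)
I(a, S) = 3 + a (I(a, S) = (-1 + a) + 4 = 3 + a)
q(A) = 3*A (q(A) = 2*A + A = 3*A)
1/(z(172, -174) + q(I(H, 7))) = 1/((-51/43 + 86/(-174)) + 3*(3 + 2)) = 1/((-51/43 + 86*(-1/174)) + 3*5) = 1/((-51/43 - 43/87) + 15) = 1/(-6286/3741 + 15) = 1/(49829/3741) = 3741/49829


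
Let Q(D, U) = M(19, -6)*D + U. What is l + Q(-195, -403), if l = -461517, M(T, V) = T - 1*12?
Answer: -463285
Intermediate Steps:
M(T, V) = -12 + T (M(T, V) = T - 12 = -12 + T)
Q(D, U) = U + 7*D (Q(D, U) = (-12 + 19)*D + U = 7*D + U = U + 7*D)
l + Q(-195, -403) = -461517 + (-403 + 7*(-195)) = -461517 + (-403 - 1365) = -461517 - 1768 = -463285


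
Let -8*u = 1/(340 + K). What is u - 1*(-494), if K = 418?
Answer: 2995615/6064 ≈ 494.00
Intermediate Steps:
u = -1/6064 (u = -1/(8*(340 + 418)) = -1/8/758 = -1/8*1/758 = -1/6064 ≈ -0.00016491)
u - 1*(-494) = -1/6064 - 1*(-494) = -1/6064 + 494 = 2995615/6064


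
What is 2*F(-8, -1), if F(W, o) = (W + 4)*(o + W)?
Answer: 72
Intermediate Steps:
F(W, o) = (4 + W)*(W + o)
2*F(-8, -1) = 2*((-8)**2 + 4*(-8) + 4*(-1) - 8*(-1)) = 2*(64 - 32 - 4 + 8) = 2*36 = 72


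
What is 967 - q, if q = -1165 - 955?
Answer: 3087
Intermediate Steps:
q = -2120
967 - q = 967 - 1*(-2120) = 967 + 2120 = 3087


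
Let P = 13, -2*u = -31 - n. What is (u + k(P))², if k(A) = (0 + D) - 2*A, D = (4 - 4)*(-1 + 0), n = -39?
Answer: 900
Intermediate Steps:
u = -4 (u = -(-31 - 1*(-39))/2 = -(-31 + 39)/2 = -½*8 = -4)
D = 0 (D = 0*(-1) = 0)
k(A) = -2*A (k(A) = (0 + 0) - 2*A = 0 - 2*A = -2*A)
(u + k(P))² = (-4 - 2*13)² = (-4 - 26)² = (-30)² = 900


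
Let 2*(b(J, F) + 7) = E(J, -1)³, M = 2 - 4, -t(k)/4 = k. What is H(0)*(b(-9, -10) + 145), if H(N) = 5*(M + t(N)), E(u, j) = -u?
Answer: -5025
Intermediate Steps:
t(k) = -4*k
M = -2
b(J, F) = -7 - J³/2 (b(J, F) = -7 + (-J)³/2 = -7 + (-J³)/2 = -7 - J³/2)
H(N) = -10 - 20*N (H(N) = 5*(-2 - 4*N) = -10 - 20*N)
H(0)*(b(-9, -10) + 145) = (-10 - 20*0)*((-7 - ½*(-9)³) + 145) = (-10 + 0)*((-7 - ½*(-729)) + 145) = -10*((-7 + 729/2) + 145) = -10*(715/2 + 145) = -10*1005/2 = -5025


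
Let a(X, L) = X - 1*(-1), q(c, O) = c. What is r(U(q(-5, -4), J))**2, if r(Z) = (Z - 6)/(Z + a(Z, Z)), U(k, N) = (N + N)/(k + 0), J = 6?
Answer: 1764/361 ≈ 4.8864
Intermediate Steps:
a(X, L) = 1 + X (a(X, L) = X + 1 = 1 + X)
U(k, N) = 2*N/k (U(k, N) = (2*N)/k = 2*N/k)
r(Z) = (-6 + Z)/(1 + 2*Z) (r(Z) = (Z - 6)/(Z + (1 + Z)) = (-6 + Z)/(1 + 2*Z))
r(U(q(-5, -4), J))**2 = ((-6 + 2*6/(-5))/(1 + 2*(2*6/(-5))))**2 = ((-6 + 2*6*(-1/5))/(1 + 2*(2*6*(-1/5))))**2 = ((-6 - 12/5)/(1 + 2*(-12/5)))**2 = (-42/5/(1 - 24/5))**2 = (-42/5/(-19/5))**2 = (-5/19*(-42/5))**2 = (42/19)**2 = 1764/361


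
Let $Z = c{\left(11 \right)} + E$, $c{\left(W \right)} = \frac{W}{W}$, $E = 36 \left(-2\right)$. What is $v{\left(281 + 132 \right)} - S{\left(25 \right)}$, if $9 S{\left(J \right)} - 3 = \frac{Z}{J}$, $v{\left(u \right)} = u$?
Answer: $\frac{92921}{225} \approx 412.98$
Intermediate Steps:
$E = -72$
$c{\left(W \right)} = 1$
$Z = -71$ ($Z = 1 - 72 = -71$)
$S{\left(J \right)} = \frac{1}{3} - \frac{71}{9 J}$ ($S{\left(J \right)} = \frac{1}{3} + \frac{\left(-71\right) \frac{1}{J}}{9} = \frac{1}{3} - \frac{71}{9 J}$)
$v{\left(281 + 132 \right)} - S{\left(25 \right)} = \left(281 + 132\right) - \frac{-71 + 3 \cdot 25}{9 \cdot 25} = 413 - \frac{1}{9} \cdot \frac{1}{25} \left(-71 + 75\right) = 413 - \frac{1}{9} \cdot \frac{1}{25} \cdot 4 = 413 - \frac{4}{225} = \frac{92921}{225}$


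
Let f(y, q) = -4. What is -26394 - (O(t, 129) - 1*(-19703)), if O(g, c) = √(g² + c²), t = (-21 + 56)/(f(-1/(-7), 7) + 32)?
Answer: -46097 - √266281/4 ≈ -46226.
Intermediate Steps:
t = 5/4 (t = (-21 + 56)/(-4 + 32) = 35/28 = 35*(1/28) = 5/4 ≈ 1.2500)
O(g, c) = √(c² + g²)
-26394 - (O(t, 129) - 1*(-19703)) = -26394 - (√(129² + (5/4)²) - 1*(-19703)) = -26394 - (√(16641 + 25/16) + 19703) = -26394 - (√(266281/16) + 19703) = -26394 - (√266281/4 + 19703) = -26394 - (19703 + √266281/4) = -26394 + (-19703 - √266281/4) = -46097 - √266281/4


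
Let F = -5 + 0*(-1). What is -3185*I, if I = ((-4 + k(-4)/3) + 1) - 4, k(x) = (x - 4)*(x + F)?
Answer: -54145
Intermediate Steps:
F = -5 (F = -5 + 0 = -5)
k(x) = (-5 + x)*(-4 + x) (k(x) = (x - 4)*(x - 5) = (-4 + x)*(-5 + x) = (-5 + x)*(-4 + x))
I = 17 (I = ((-4 + (20 + (-4)**2 - 9*(-4))/3) + 1) - 4 = ((-4 + (20 + 16 + 36)*(1/3)) + 1) - 4 = ((-4 + 72*(1/3)) + 1) - 4 = ((-4 + 24) + 1) - 4 = (20 + 1) - 4 = 21 - 4 = 17)
-3185*I = -3185*17 = -54145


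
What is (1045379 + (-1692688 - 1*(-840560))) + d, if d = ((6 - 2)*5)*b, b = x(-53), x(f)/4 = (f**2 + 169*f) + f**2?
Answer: -73869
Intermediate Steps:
x(f) = 8*f**2 + 676*f (x(f) = 4*((f**2 + 169*f) + f**2) = 4*(2*f**2 + 169*f) = 8*f**2 + 676*f)
b = -13356 (b = 4*(-53)*(169 + 2*(-53)) = 4*(-53)*(169 - 106) = 4*(-53)*63 = -13356)
d = -267120 (d = ((6 - 2)*5)*(-13356) = (4*5)*(-13356) = 20*(-13356) = -267120)
(1045379 + (-1692688 - 1*(-840560))) + d = (1045379 + (-1692688 - 1*(-840560))) - 267120 = (1045379 + (-1692688 + 840560)) - 267120 = (1045379 - 852128) - 267120 = 193251 - 267120 = -73869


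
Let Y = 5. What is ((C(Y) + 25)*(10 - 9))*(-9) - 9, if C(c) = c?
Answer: -279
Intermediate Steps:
((C(Y) + 25)*(10 - 9))*(-9) - 9 = ((5 + 25)*(10 - 9))*(-9) - 9 = (30*1)*(-9) - 9 = 30*(-9) - 9 = -270 - 9 = -279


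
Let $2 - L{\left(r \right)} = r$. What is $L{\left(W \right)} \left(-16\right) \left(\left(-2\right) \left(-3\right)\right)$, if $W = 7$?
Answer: $480$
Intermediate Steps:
$L{\left(r \right)} = 2 - r$
$L{\left(W \right)} \left(-16\right) \left(\left(-2\right) \left(-3\right)\right) = \left(2 - 7\right) \left(-16\right) \left(\left(-2\right) \left(-3\right)\right) = \left(2 - 7\right) \left(-16\right) 6 = \left(-5\right) \left(-16\right) 6 = 80 \cdot 6 = 480$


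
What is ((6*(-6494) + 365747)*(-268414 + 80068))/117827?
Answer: -61548270918/117827 ≈ -5.2236e+5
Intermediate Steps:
((6*(-6494) + 365747)*(-268414 + 80068))/117827 = ((-38964 + 365747)*(-188346))*(1/117827) = (326783*(-188346))*(1/117827) = -61548270918*1/117827 = -61548270918/117827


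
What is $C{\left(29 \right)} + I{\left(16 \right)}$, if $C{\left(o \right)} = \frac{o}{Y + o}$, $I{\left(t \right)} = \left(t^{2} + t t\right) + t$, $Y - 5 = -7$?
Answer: $\frac{14285}{27} \approx 529.07$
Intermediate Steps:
$Y = -2$ ($Y = 5 - 7 = -2$)
$I{\left(t \right)} = t + 2 t^{2}$ ($I{\left(t \right)} = \left(t^{2} + t^{2}\right) + t = 2 t^{2} + t = t + 2 t^{2}$)
$C{\left(o \right)} = \frac{o}{-2 + o}$
$C{\left(29 \right)} + I{\left(16 \right)} = \frac{29}{-2 + 29} + 16 \left(1 + 2 \cdot 16\right) = \frac{29}{27} + 16 \left(1 + 32\right) = 29 \cdot \frac{1}{27} + 16 \cdot 33 = \frac{29}{27} + 528 = \frac{14285}{27}$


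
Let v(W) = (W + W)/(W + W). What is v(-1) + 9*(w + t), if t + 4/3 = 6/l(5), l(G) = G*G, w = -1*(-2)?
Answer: 229/25 ≈ 9.1600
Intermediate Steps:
v(W) = 1 (v(W) = (2*W)/((2*W)) = (2*W)*(1/(2*W)) = 1)
w = 2
l(G) = G²
t = -82/75 (t = -4/3 + 6/(5²) = -4/3 + 6/25 = -82/75 ≈ -1.0933)
v(-1) + 9*(w + t) = 1 + 9*(2 - 82/75) = 1 + 9*(68/75) = 1 + 204/25 = 229/25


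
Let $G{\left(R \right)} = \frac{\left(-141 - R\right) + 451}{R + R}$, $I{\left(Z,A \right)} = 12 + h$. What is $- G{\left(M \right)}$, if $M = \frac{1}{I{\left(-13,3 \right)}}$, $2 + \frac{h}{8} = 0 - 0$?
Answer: $\frac{1241}{2} \approx 620.5$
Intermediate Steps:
$h = -16$ ($h = -16 + 8 \left(0 - 0\right) = -16 + 8 \left(0 + 0\right) = -16 + 8 \cdot 0 = -16 + 0 = -16$)
$I{\left(Z,A \right)} = -4$ ($I{\left(Z,A \right)} = 12 - 16 = -4$)
$M = - \frac{1}{4}$ ($M = \frac{1}{-4} = - \frac{1}{4} \approx -0.25$)
$G{\left(R \right)} = \frac{310 - R}{2 R}$
$- G{\left(M \right)} = - \frac{310 - - \frac{1}{4}}{2 \left(- \frac{1}{4}\right)} = - \frac{\left(-4\right) \left(310 + \frac{1}{4}\right)}{2} = - \frac{\left(-4\right) 1241}{2 \cdot 4} = \left(-1\right) \left(- \frac{1241}{2}\right) = \frac{1241}{2}$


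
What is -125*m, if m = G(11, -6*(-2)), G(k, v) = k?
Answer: -1375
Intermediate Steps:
m = 11
-125*m = -125*11 = -1375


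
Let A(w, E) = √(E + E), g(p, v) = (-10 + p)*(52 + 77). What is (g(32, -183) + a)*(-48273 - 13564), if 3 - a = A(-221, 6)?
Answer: -175678917 + 123674*√3 ≈ -1.7546e+8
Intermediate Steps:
g(p, v) = -1290 + 129*p (g(p, v) = (-10 + p)*129 = -1290 + 129*p)
A(w, E) = √2*√E (A(w, E) = √(2*E) = √2*√E)
a = 3 - 2*√3 (a = 3 - √2*√6 = 3 - 2*√3 ≈ -0.46410)
(g(32, -183) + a)*(-48273 - 13564) = ((-1290 + 129*32) + (3 - 2*√3))*(-48273 - 13564) = ((-1290 + 4128) + (3 - 2*√3))*(-61837) = (2838 + (3 - 2*√3))*(-61837) = (2841 - 2*√3)*(-61837) = -175678917 + 123674*√3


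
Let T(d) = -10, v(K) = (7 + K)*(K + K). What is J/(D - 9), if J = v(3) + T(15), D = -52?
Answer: -50/61 ≈ -0.81967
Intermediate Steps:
v(K) = 2*K*(7 + K) (v(K) = (7 + K)*(2*K) = 2*K*(7 + K))
J = 50 (J = 2*3*(7 + 3) - 10 = 2*3*10 - 10 = 60 - 10 = 50)
J/(D - 9) = 50/(-52 - 9) = 50/(-61) = 50*(-1/61) = -50/61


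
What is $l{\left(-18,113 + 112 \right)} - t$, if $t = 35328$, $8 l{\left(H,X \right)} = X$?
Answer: $- \frac{282399}{8} \approx -35300.0$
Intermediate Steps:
$l{\left(H,X \right)} = \frac{X}{8}$
$l{\left(-18,113 + 112 \right)} - t = \frac{113 + 112}{8} - 35328 = \frac{1}{8} \cdot 225 - 35328 = \frac{225}{8} - 35328 = - \frac{282399}{8}$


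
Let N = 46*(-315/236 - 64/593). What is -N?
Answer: 4643677/69974 ≈ 66.363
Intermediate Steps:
N = -4643677/69974 (N = 46*(-315*1/236 - 64*1/593) = 46*(-315/236 - 64/593) = 46*(-201899/139948) = -4643677/69974 ≈ -66.363)
-N = -1*(-4643677/69974) = 4643677/69974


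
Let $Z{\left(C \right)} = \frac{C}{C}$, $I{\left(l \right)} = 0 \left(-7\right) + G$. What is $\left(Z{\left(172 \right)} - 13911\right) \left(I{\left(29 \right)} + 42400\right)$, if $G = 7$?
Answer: $-589881370$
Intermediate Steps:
$I{\left(l \right)} = 7$ ($I{\left(l \right)} = 0 \left(-7\right) + 7 = 0 + 7 = 7$)
$Z{\left(C \right)} = 1$
$\left(Z{\left(172 \right)} - 13911\right) \left(I{\left(29 \right)} + 42400\right) = \left(1 - 13911\right) \left(7 + 42400\right) = \left(-13910\right) 42407 = -589881370$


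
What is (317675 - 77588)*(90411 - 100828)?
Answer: -2500986279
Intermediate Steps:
(317675 - 77588)*(90411 - 100828) = 240087*(-10417) = -2500986279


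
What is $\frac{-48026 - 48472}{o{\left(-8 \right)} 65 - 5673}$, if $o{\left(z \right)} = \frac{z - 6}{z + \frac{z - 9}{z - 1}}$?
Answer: $\frac{353826}{20255} \approx 17.469$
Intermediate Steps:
$o{\left(z \right)} = \frac{-6 + z}{z + \frac{-9 + z}{-1 + z}}$
$\frac{-48026 - 48472}{o{\left(-8 \right)} 65 - 5673} = \frac{-48026 - 48472}{\frac{6 + \left(-8\right)^{2} - -56}{-9 + \left(-8\right)^{2}} \cdot 65 - 5673} = - \frac{96498}{\frac{6 + 64 + 56}{-9 + 64} \cdot 65 - 5673} = - \frac{96498}{\frac{1}{55} \cdot 126 \cdot 65 - 5673} = - \frac{96498}{\frac{126}{55} \cdot 65 - 5673} = - \frac{96498}{\frac{1638}{11} - 5673} = - \frac{96498}{- \frac{60765}{11}} = \left(-96498\right) \left(- \frac{11}{60765}\right) = \frac{353826}{20255}$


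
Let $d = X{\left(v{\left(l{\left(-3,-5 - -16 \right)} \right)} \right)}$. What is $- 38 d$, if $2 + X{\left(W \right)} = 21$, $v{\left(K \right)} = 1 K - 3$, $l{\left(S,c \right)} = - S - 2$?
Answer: $-722$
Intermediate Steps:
$l{\left(S,c \right)} = -2 - S$
$v{\left(K \right)} = -3 + K$ ($v{\left(K \right)} = K - 3 = -3 + K$)
$X{\left(W \right)} = 19$ ($X{\left(W \right)} = -2 + 21 = 19$)
$d = 19$
$- 38 d = \left(-38\right) 19 = -722$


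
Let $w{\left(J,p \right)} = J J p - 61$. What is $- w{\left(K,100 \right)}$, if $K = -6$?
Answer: $-3539$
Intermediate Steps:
$w{\left(J,p \right)} = -61 + p J^{2}$ ($w{\left(J,p \right)} = J^{2} p - 61 = p J^{2} - 61 = -61 + p J^{2}$)
$- w{\left(K,100 \right)} = - (-61 + 100 \left(-6\right)^{2}) = - (-61 + 100 \cdot 36) = - (-61 + 3600) = \left(-1\right) 3539 = -3539$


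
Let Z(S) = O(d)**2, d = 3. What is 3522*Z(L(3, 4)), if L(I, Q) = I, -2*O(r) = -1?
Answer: 1761/2 ≈ 880.50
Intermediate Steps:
O(r) = 1/2 (O(r) = -1/2*(-1) = 1/2)
Z(S) = 1/4 (Z(S) = (1/2)**2 = 1/4)
3522*Z(L(3, 4)) = 3522*(1/4) = 1761/2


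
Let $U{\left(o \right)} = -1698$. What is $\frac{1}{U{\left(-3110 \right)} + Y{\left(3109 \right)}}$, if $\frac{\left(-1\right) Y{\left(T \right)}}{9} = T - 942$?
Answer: $- \frac{1}{21201} \approx -4.7168 \cdot 10^{-5}$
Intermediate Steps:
$Y{\left(T \right)} = 8478 - 9 T$ ($Y{\left(T \right)} = - 9 \left(T - 942\right) = - 9 \left(-942 + T\right) = 8478 - 9 T$)
$\frac{1}{U{\left(-3110 \right)} + Y{\left(3109 \right)}} = \frac{1}{-1698 + \left(8478 - 27981\right)} = \frac{1}{-1698 - 19503} = \frac{1}{-21201} = - \frac{1}{21201}$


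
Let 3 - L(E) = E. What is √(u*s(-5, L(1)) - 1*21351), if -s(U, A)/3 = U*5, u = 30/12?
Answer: 3*I*√9406/2 ≈ 145.48*I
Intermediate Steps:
u = 5/2 (u = 30*(1/12) = 5/2 ≈ 2.5000)
L(E) = 3 - E
s(U, A) = -15*U (s(U, A) = -3*U*5 = -15*U)
√(u*s(-5, L(1)) - 1*21351) = √(5*(-15*(-5))/2 - 1*21351) = √((5/2)*75 - 21351) = √(375/2 - 21351) = √(-42327/2) = 3*I*√9406/2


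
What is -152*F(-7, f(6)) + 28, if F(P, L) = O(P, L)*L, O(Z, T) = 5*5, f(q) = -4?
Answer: 15228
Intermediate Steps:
O(Z, T) = 25
F(P, L) = 25*L
-152*F(-7, f(6)) + 28 = -3800*(-4) + 28 = -152*(-100) + 28 = 15200 + 28 = 15228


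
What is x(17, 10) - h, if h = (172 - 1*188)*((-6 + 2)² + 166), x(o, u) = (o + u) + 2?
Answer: 2941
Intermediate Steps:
x(o, u) = 2 + o + u
h = -2912 (h = (172 - 188)*((-4)² + 166) = -16*(16 + 166) = -16*182 = -2912)
x(17, 10) - h = (2 + 17 + 10) - 1*(-2912) = 29 + 2912 = 2941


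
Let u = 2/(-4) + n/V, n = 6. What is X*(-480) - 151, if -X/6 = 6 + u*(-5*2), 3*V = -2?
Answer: 290729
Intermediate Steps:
V = -⅔ (V = (⅓)*(-2) = -⅔ ≈ -0.66667)
u = -19/2 (u = 2/(-4) + 6/(-⅔) = 2*(-¼) + 6*(-3/2) = -½ - 9 = -19/2 ≈ -9.5000)
X = -606 (X = -6*(6 - (-95)*2/2) = -6*(6 - 19/2*(-10)) = -6*(6 + 95) = -6*101 = -606)
X*(-480) - 151 = -606*(-480) - 151 = 290880 - 151 = 290729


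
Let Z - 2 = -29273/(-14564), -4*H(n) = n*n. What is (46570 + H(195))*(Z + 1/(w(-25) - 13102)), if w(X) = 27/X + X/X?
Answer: 708992483090065/4770467328 ≈ 1.4862e+5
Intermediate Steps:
H(n) = -n**2/4 (H(n) = -n*n/4 = -n**2/4)
w(X) = 1 + 27/X (w(X) = 27/X + 1 = 1 + 27/X)
Z = 58401/14564 (Z = 2 - 29273/(-14564) = 2 - 29273*(-1/14564) = 2 + 29273/14564 = 58401/14564 ≈ 4.0100)
(46570 + H(195))*(Z + 1/(w(-25) - 13102)) = (46570 - 1/4*195**2)*(58401/14564 + 1/((27 - 25)/(-25) - 13102)) = (46570 - 1/4*38025)*(58401/14564 + 1/(-1/25*2 - 13102)) = (46570 - 38025/4)*(58401/14564 + 1/(-2/25 - 13102)) = 148255*(58401/14564 + 1/(-327552/25))/4 = 148255*(58401/14564 - 25/327552)/4 = (148255/4)*(4782250063/1192616832) = 708992483090065/4770467328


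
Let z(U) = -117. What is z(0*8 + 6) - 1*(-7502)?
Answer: 7385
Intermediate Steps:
z(0*8 + 6) - 1*(-7502) = -117 - 1*(-7502) = -117 + 7502 = 7385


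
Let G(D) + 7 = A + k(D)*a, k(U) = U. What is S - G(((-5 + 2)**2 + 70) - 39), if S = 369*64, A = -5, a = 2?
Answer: 23548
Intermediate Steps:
S = 23616
G(D) = -12 + 2*D (G(D) = -7 + (-5 + D*2) = -7 + (-5 + 2*D) = -12 + 2*D)
S - G(((-5 + 2)**2 + 70) - 39) = 23616 - (-12 + 2*(((-5 + 2)**2 + 70) - 39)) = 23616 - (-12 + 2*(((-3)**2 + 70) - 39)) = 23616 - (-12 + 2*((9 + 70) - 39)) = 23616 - (-12 + 2*(79 - 39)) = 23616 - (-12 + 2*40) = 23616 - (-12 + 80) = 23616 - 1*68 = 23616 - 68 = 23548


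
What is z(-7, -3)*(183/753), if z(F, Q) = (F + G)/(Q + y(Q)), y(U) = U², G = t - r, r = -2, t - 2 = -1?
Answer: -122/753 ≈ -0.16202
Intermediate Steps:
t = 1 (t = 2 - 1 = 1)
G = 3 (G = 1 - 1*(-2) = 1 + 2 = 3)
z(F, Q) = (3 + F)/(Q + Q²) (z(F, Q) = (F + 3)/(Q + Q²) = (3 + F)/(Q + Q²))
z(-7, -3)*(183/753) = ((3 - 7)/((-3)*(1 - 3)))*(183/753) = (-⅓*(-4)/(-2))*(183*(1/753)) = -⅓*(-½)*(-4)*(61/251) = -⅔*61/251 = -122/753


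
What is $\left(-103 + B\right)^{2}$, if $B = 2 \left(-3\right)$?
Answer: $11881$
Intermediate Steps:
$B = -6$
$\left(-103 + B\right)^{2} = \left(-103 - 6\right)^{2} = \left(-109\right)^{2} = 11881$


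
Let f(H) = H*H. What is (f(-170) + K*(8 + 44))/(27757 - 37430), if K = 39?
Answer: -30928/9673 ≈ -3.1974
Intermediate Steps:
f(H) = H**2
(f(-170) + K*(8 + 44))/(27757 - 37430) = ((-170)**2 + 39*(8 + 44))/(27757 - 37430) = (28900 + 39*52)/(-9673) = (28900 + 2028)*(-1/9673) = 30928*(-1/9673) = -30928/9673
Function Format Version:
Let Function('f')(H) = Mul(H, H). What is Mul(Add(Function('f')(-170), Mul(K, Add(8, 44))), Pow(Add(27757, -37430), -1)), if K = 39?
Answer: Rational(-30928, 9673) ≈ -3.1974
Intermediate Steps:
Function('f')(H) = Pow(H, 2)
Mul(Add(Function('f')(-170), Mul(K, Add(8, 44))), Pow(Add(27757, -37430), -1)) = Mul(Add(Pow(-170, 2), Mul(39, Add(8, 44))), Pow(Add(27757, -37430), -1)) = Mul(Add(28900, Mul(39, 52)), Pow(-9673, -1)) = Mul(Add(28900, 2028), Rational(-1, 9673)) = Mul(30928, Rational(-1, 9673)) = Rational(-30928, 9673)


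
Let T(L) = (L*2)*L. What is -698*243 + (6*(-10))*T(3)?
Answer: -170694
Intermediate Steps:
T(L) = 2*L² (T(L) = (2*L)*L = 2*L²)
-698*243 + (6*(-10))*T(3) = -698*243 + (6*(-10))*(2*3²) = -169614 - 120*9 = -169614 - 60*18 = -169614 - 1080 = -170694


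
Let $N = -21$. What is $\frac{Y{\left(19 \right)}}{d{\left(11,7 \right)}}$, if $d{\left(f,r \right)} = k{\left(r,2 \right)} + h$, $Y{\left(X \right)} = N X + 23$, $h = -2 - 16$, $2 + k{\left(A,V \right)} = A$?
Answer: $\frac{376}{13} \approx 28.923$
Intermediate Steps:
$k{\left(A,V \right)} = -2 + A$
$h = -18$ ($h = -2 - 16 = -18$)
$Y{\left(X \right)} = 23 - 21 X$ ($Y{\left(X \right)} = - 21 X + 23 = 23 - 21 X$)
$d{\left(f,r \right)} = -20 + r$ ($d{\left(f,r \right)} = \left(-2 + r\right) - 18 = -20 + r$)
$\frac{Y{\left(19 \right)}}{d{\left(11,7 \right)}} = \frac{23 - 399}{-20 + 7} = \frac{23 - 399}{-13} = \left(-376\right) \left(- \frac{1}{13}\right) = \frac{376}{13}$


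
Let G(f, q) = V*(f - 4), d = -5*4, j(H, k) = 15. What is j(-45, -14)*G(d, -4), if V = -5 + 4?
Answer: 360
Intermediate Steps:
d = -20
V = -1
G(f, q) = 4 - f (G(f, q) = -(f - 4) = -(-4 + f) = 4 - f)
j(-45, -14)*G(d, -4) = 15*(4 - 1*(-20)) = 15*(4 + 20) = 15*24 = 360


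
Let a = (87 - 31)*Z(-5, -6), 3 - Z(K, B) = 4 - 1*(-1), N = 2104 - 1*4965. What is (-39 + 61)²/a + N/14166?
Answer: -897097/198324 ≈ -4.5234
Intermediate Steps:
N = -2861 (N = 2104 - 4965 = -2861)
Z(K, B) = -2 (Z(K, B) = 3 - (4 - 1*(-1)) = 3 - (4 + 1) = 3 - 1*5 = 3 - 5 = -2)
a = -112 (a = (87 - 31)*(-2) = 56*(-2) = -112)
(-39 + 61)²/a + N/14166 = (-39 + 61)²/(-112) - 2861/14166 = 22²*(-1/112) - 2861*1/14166 = 484*(-1/112) - 2861/14166 = -121/28 - 2861/14166 = -897097/198324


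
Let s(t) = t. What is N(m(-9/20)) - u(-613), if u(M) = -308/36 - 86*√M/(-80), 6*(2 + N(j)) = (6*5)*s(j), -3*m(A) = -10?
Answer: 209/9 - 43*I*√613/40 ≈ 23.222 - 26.616*I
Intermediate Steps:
m(A) = 10/3 (m(A) = -⅓*(-10) = 10/3)
N(j) = -2 + 5*j (N(j) = -2 + ((6*5)*j)/6 = -2 + (30*j)/6 = -2 + 5*j)
u(M) = -77/9 + 43*√M/40 (u(M) = -308*1/36 - 86*√M*(-1/80) = -77/9 + 43*√M/40)
N(m(-9/20)) - u(-613) = (-2 + 5*(10/3)) - (-77/9 + 43*√(-613)/40) = (-2 + 50/3) - (-77/9 + 43*(I*√613)/40) = 44/3 - (-77/9 + 43*I*√613/40) = 44/3 + (77/9 - 43*I*√613/40) = 209/9 - 43*I*√613/40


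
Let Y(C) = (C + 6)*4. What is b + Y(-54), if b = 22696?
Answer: 22504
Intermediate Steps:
Y(C) = 24 + 4*C (Y(C) = (6 + C)*4 = 24 + 4*C)
b + Y(-54) = 22696 + (24 + 4*(-54)) = 22696 + (24 - 216) = 22696 - 192 = 22504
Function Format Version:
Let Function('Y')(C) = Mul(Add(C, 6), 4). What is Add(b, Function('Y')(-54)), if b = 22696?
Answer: 22504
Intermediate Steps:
Function('Y')(C) = Add(24, Mul(4, C)) (Function('Y')(C) = Mul(Add(6, C), 4) = Add(24, Mul(4, C)))
Add(b, Function('Y')(-54)) = Add(22696, Add(24, Mul(4, -54))) = Add(22696, Add(24, -216)) = Add(22696, -192) = 22504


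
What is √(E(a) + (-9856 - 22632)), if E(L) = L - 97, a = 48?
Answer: I*√32537 ≈ 180.38*I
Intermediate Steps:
E(L) = -97 + L
√(E(a) + (-9856 - 22632)) = √((-97 + 48) + (-9856 - 22632)) = √(-49 - 32488) = √(-32537) = I*√32537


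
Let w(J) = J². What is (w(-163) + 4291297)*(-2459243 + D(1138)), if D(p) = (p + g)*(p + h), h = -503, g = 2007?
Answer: -1995579493488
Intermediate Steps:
D(p) = (-503 + p)*(2007 + p) (D(p) = (p + 2007)*(p - 503) = (2007 + p)*(-503 + p) = (-503 + p)*(2007 + p))
(w(-163) + 4291297)*(-2459243 + D(1138)) = ((-163)² + 4291297)*(-2459243 + (-1009521 + 1138² + 1504*1138)) = (26569 + 4291297)*(-2459243 + (-1009521 + 1295044 + 1711552)) = 4317866*(-2459243 + 1997075) = 4317866*(-462168) = -1995579493488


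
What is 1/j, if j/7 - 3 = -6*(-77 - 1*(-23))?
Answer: 1/2289 ≈ 0.00043687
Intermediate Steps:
j = 2289 (j = 21 + 7*(-6*(-77 - 1*(-23))) = 21 + 7*(-6*(-77 + 23)) = 21 + 7*(-6*(-54)) = 21 + 7*324 = 21 + 2268 = 2289)
1/j = 1/2289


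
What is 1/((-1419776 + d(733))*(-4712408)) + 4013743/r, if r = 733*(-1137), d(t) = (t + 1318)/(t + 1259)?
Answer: -80562552197573807348/16728156938562395217 ≈ -4.8160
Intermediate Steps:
d(t) = (1318 + t)/(1259 + t)
r = -833421
1/((-1419776 + d(733))*(-4712408)) + 4013743/r = 1/(-1419776 + (1318 + 733)/(1259 + 733)*(-4712408)) + 4013743/(-833421) = -1/4712408/(-1419776 + 2051/1992) + 4013743*(-1/833421) = -1/4712408/(-1419776 + (1/1992)*2051) - 4013743/833421 = -1/4712408/(-1419776 + 2051/1992) - 4013743/833421 = -1/4712408/(-2828191741/1992) - 4013743/833421 = -1992/2828191741*(-1/4712408) - 4013743/833421 = 3/20071676785877 - 4013743/833421 = -80562552197573807348/16728156938562395217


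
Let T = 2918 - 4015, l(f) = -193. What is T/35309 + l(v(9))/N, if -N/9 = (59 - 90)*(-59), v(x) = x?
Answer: -362680/18749079 ≈ -0.019344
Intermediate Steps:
N = -16461 (N = -9*(59 - 90)*(-59) = -(-279)*(-59) = -9*1829 = -16461)
T = -1097
T/35309 + l(v(9))/N = -1097/35309 - 193/(-16461) = -1097*1/35309 - 193*(-1/16461) = -1097/35309 + 193/16461 = -362680/18749079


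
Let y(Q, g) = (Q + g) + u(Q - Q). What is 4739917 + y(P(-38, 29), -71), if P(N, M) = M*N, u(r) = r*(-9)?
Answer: 4738744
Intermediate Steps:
u(r) = -9*r
y(Q, g) = Q + g (y(Q, g) = (Q + g) - 9*(Q - Q) = (Q + g) - 9*0 = (Q + g) + 0 = Q + g)
4739917 + y(P(-38, 29), -71) = 4739917 + (29*(-38) - 71) = 4739917 + (-1102 - 71) = 4739917 - 1173 = 4738744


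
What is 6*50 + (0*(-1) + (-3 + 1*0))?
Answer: 297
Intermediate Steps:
6*50 + (0*(-1) + (-3 + 1*0)) = 300 + (0 + (-3 + 0)) = 300 + (0 - 3) = 300 - 3 = 297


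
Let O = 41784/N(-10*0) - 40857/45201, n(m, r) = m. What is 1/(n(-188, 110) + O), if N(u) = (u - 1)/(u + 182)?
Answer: -15067/114582680311 ≈ -1.3149e-7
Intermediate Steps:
N(u) = (-1 + u)/(182 + u)
O = -114579847715/15067 (O = 41784/(((-1 - 10*0)/(182 - 10*0))) - 40857/45201 = 41784/(((-1 + 0)/(182 + 0))) - 40857*1/45201 = 41784/((-1/182)) - 13619/15067 = 41784/(((1/182)*(-1))) - 13619/15067 = 41784/(-1/182) - 13619/15067 = 41784*(-182) - 13619/15067 = -7604688 - 13619/15067 = -114579847715/15067 ≈ -7.6047e+6)
1/(n(-188, 110) + O) = 1/(-188 - 114579847715/15067) = 1/(-114582680311/15067) = -15067/114582680311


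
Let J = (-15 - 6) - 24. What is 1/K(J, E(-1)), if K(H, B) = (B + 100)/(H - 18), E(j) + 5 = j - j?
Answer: -63/95 ≈ -0.66316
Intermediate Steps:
E(j) = -5 (E(j) = -5 + (j - j) = -5 + 0 = -5)
J = -45 (J = -21 - 24 = -45)
K(H, B) = (100 + B)/(-18 + H)
1/K(J, E(-1)) = 1/((100 - 5)/(-18 - 45)) = 1/(95/(-63)) = 1/(-1/63*95) = 1/(-95/63) = -63/95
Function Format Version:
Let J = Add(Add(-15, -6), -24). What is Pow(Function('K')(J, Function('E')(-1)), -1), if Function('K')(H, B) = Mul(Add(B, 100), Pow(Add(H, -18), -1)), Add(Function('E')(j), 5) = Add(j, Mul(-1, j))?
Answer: Rational(-63, 95) ≈ -0.66316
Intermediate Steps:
Function('E')(j) = -5 (Function('E')(j) = Add(-5, Add(j, Mul(-1, j))) = Add(-5, 0) = -5)
J = -45 (J = Add(-21, -24) = -45)
Function('K')(H, B) = Mul(Pow(Add(-18, H), -1), Add(100, B)) (Function('K')(H, B) = Mul(Add(100, B), Pow(Add(-18, H), -1)) = Mul(Pow(Add(-18, H), -1), Add(100, B)))
Pow(Function('K')(J, Function('E')(-1)), -1) = Pow(Mul(Pow(Add(-18, -45), -1), Add(100, -5)), -1) = Pow(Mul(Pow(-63, -1), 95), -1) = Pow(Mul(Rational(-1, 63), 95), -1) = Pow(Rational(-95, 63), -1) = Rational(-63, 95)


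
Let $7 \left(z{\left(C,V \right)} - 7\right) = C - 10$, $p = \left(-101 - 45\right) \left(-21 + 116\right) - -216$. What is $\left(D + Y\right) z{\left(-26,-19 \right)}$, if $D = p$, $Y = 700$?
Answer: $- \frac{168402}{7} \approx -24057.0$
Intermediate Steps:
$p = -13654$ ($p = \left(-146\right) 95 + 216 = -13870 + 216 = -13654$)
$z{\left(C,V \right)} = \frac{39}{7} + \frac{C}{7}$ ($z{\left(C,V \right)} = 7 + \frac{C - 10}{7} = 7 + \frac{-10 + C}{7} = 7 + \left(- \frac{10}{7} + \frac{C}{7}\right) = \frac{39}{7} + \frac{C}{7}$)
$D = -13654$
$\left(D + Y\right) z{\left(-26,-19 \right)} = \left(-13654 + 700\right) \left(\frac{39}{7} + \frac{1}{7} \left(-26\right)\right) = - 12954 \left(\frac{39}{7} - \frac{26}{7}\right) = \left(-12954\right) \frac{13}{7} = - \frac{168402}{7}$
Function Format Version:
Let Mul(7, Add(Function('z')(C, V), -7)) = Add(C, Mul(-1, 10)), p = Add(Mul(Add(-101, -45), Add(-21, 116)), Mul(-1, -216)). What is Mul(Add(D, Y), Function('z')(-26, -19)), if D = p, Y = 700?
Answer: Rational(-168402, 7) ≈ -24057.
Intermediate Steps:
p = -13654 (p = Add(Mul(-146, 95), 216) = Add(-13870, 216) = -13654)
Function('z')(C, V) = Add(Rational(39, 7), Mul(Rational(1, 7), C)) (Function('z')(C, V) = Add(7, Mul(Rational(1, 7), Add(C, Mul(-1, 10)))) = Add(7, Mul(Rational(1, 7), Add(C, -10))) = Add(7, Mul(Rational(1, 7), Add(-10, C))) = Add(7, Add(Rational(-10, 7), Mul(Rational(1, 7), C))) = Add(Rational(39, 7), Mul(Rational(1, 7), C)))
D = -13654
Mul(Add(D, Y), Function('z')(-26, -19)) = Mul(Add(-13654, 700), Add(Rational(39, 7), Mul(Rational(1, 7), -26))) = Mul(-12954, Add(Rational(39, 7), Rational(-26, 7))) = Mul(-12954, Rational(13, 7)) = Rational(-168402, 7)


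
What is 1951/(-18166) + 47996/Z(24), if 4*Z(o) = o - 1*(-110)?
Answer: 1743659955/1217122 ≈ 1432.6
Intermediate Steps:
Z(o) = 55/2 + o/4 (Z(o) = (o - 1*(-110))/4 = (o + 110)/4 = (110 + o)/4 = 55/2 + o/4)
1951/(-18166) + 47996/Z(24) = 1951/(-18166) + 47996/(55/2 + (1/4)*24) = 1951*(-1/18166) + 47996/(55/2 + 6) = -1951/18166 + 47996/(67/2) = -1951/18166 + 47996*(2/67) = -1951/18166 + 95992/67 = 1743659955/1217122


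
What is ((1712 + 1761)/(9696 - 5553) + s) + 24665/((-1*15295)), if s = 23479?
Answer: 297549813811/12673437 ≈ 23478.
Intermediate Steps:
((1712 + 1761)/(9696 - 5553) + s) + 24665/((-1*15295)) = ((1712 + 1761)/(9696 - 5553) + 23479) + 24665/((-1*15295)) = (3473/4143 + 23479) + 24665/(-15295) = (3473*(1/4143) + 23479) + 24665*(-1/15295) = (3473/4143 + 23479) - 4933/3059 = 97276970/4143 - 4933/3059 = 297549813811/12673437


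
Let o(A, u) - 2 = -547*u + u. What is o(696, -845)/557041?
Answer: 461372/557041 ≈ 0.82825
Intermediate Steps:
o(A, u) = 2 - 546*u (o(A, u) = 2 + (-547*u + u) = 2 - 546*u)
o(696, -845)/557041 = (2 - 546*(-845))/557041 = (2 + 461370)*(1/557041) = 461372*(1/557041) = 461372/557041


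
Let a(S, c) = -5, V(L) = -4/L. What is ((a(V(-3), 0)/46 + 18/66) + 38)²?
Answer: 372914721/256036 ≈ 1456.5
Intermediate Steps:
((a(V(-3), 0)/46 + 18/66) + 38)² = ((-5/46 + 18/66) + 38)² = ((-5*1/46 + 18*(1/66)) + 38)² = ((-5/46 + 3/11) + 38)² = (83/506 + 38)² = (19311/506)² = 372914721/256036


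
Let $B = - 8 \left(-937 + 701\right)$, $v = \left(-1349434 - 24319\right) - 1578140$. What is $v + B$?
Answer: $-2950005$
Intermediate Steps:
$v = -2951893$ ($v = -1373753 - 1578140 = -2951893$)
$B = 1888$ ($B = \left(-8\right) \left(-236\right) = 1888$)
$v + B = -2951893 + 1888 = -2950005$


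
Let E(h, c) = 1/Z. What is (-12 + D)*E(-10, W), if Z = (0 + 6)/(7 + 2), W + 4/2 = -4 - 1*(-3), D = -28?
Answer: -60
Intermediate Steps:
W = -3 (W = -2 + (-4 - 1*(-3)) = -2 + (-4 + 3) = -2 - 1 = -3)
Z = 2/3 (Z = 6/9 = 6*(1/9) = 2/3 ≈ 0.66667)
E(h, c) = 3/2 (E(h, c) = 1/(2/3) = 3/2)
(-12 + D)*E(-10, W) = (-12 - 28)*(3/2) = -40*3/2 = -60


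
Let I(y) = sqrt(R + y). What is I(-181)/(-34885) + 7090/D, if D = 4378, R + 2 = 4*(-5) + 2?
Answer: 3545/2189 - I*sqrt(201)/34885 ≈ 1.6195 - 0.00040641*I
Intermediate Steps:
R = -20 (R = -2 + (4*(-5) + 2) = -2 + (-20 + 2) = -2 - 18 = -20)
I(y) = sqrt(-20 + y)
I(-181)/(-34885) + 7090/D = sqrt(-20 - 181)/(-34885) + 7090/4378 = sqrt(-201)*(-1/34885) + 7090*(1/4378) = (I*sqrt(201))*(-1/34885) + 3545/2189 = -I*sqrt(201)/34885 + 3545/2189 = 3545/2189 - I*sqrt(201)/34885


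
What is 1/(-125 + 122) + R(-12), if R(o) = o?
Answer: -37/3 ≈ -12.333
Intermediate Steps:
1/(-125 + 122) + R(-12) = 1/(-125 + 122) - 12 = 1/(-3) - 12 = -1/3 - 12 = -37/3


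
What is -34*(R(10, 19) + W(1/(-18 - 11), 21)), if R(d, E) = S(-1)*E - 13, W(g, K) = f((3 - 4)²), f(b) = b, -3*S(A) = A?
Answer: 578/3 ≈ 192.67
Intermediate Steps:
S(A) = -A/3
W(g, K) = 1 (W(g, K) = (3 - 4)² = (-1)² = 1)
R(d, E) = -13 + E/3 (R(d, E) = (-⅓*(-1))*E - 13 = E/3 - 13 = -13 + E/3)
-34*(R(10, 19) + W(1/(-18 - 11), 21)) = -34*((-13 + (⅓)*19) + 1) = -34*((-13 + 19/3) + 1) = -34*(-20/3 + 1) = -34*(-17/3) = 578/3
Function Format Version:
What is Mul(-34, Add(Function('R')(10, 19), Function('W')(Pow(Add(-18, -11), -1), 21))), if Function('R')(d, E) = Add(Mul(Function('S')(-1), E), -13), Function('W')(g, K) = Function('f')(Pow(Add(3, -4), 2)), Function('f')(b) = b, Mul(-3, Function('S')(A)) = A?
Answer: Rational(578, 3) ≈ 192.67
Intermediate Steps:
Function('S')(A) = Mul(Rational(-1, 3), A)
Function('W')(g, K) = 1 (Function('W')(g, K) = Pow(Add(3, -4), 2) = Pow(-1, 2) = 1)
Function('R')(d, E) = Add(-13, Mul(Rational(1, 3), E)) (Function('R')(d, E) = Add(Mul(Mul(Rational(-1, 3), -1), E), -13) = Add(Mul(Rational(1, 3), E), -13) = Add(-13, Mul(Rational(1, 3), E)))
Mul(-34, Add(Function('R')(10, 19), Function('W')(Pow(Add(-18, -11), -1), 21))) = Mul(-34, Add(Add(-13, Mul(Rational(1, 3), 19)), 1)) = Mul(-34, Add(Add(-13, Rational(19, 3)), 1)) = Mul(-34, Add(Rational(-20, 3), 1)) = Mul(-34, Rational(-17, 3)) = Rational(578, 3)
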